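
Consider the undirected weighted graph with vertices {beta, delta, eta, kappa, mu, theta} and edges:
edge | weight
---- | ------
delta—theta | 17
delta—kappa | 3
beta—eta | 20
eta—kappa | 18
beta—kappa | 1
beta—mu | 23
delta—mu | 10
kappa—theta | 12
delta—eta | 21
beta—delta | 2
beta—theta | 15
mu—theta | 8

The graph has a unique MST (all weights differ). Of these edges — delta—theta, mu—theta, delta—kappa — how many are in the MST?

Kruskal's algorithm — process edges by increasing weight (ties by edge label):
beta—kappa (1): add. Components now {beta,kappa} {eta} {delta} {theta} {mu}
beta—delta (2): add. Components now {beta,delta,kappa} {eta} {theta} {mu}
delta—kappa (3): skip — kappa and delta already connected.
mu—theta (8): add. Components now {beta,delta,kappa} {eta} {mu,theta}
delta—mu (10): add. Components now {beta,delta,kappa,mu,theta} {eta}
kappa—theta (12): skip — kappa and theta already connected.
beta—theta (15): skip — beta and theta already connected.
delta—theta (17): skip — delta and theta already connected.
eta—kappa (18): add. Components now {beta,delta,eta,kappa,mu,theta}
MST edge set: {beta—kappa, beta—delta, mu—theta, delta—mu, eta—kappa}.
Of the listed edges, {mu—theta} are in the MST → 1.

1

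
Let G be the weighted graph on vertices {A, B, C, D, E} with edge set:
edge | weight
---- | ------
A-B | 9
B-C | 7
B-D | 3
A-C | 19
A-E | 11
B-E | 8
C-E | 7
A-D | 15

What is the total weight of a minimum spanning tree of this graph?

Kruskal: consider edges lightest-first.
B-D (3): add — endpoints in different components.
B-C (7): add — endpoints in different components.
C-E (7): add — endpoints in different components.
B-E (8): skip — B and E already connected.
A-B (9): add — endpoints in different components.
MST edges: B-D, B-C, C-E, A-B; total weight 3+7+7+9 = 26.

26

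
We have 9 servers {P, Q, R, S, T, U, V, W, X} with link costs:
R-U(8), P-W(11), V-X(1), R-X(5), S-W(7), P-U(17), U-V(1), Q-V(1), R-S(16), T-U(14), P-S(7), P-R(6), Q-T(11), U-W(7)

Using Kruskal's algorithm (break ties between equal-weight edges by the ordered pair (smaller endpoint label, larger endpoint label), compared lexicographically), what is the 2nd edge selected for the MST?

Kruskal: consider edges lightest-first.
Q-V (1): add — endpoints in different components.
U-V (1): add — endpoints in different components.
V-X (1): add — endpoints in different components.
R-X (5): add — endpoints in different components.
P-R (6): add — endpoints in different components.
P-S (7): add — endpoints in different components.
S-W (7): add — endpoints in different components.
U-W (7): skip — W and U already connected.
R-U (8): skip — U and R already connected.
P-W (11): skip — W and P already connected.
Q-T (11): add — endpoints in different components.
The 2nd edge added is U-V.

U-V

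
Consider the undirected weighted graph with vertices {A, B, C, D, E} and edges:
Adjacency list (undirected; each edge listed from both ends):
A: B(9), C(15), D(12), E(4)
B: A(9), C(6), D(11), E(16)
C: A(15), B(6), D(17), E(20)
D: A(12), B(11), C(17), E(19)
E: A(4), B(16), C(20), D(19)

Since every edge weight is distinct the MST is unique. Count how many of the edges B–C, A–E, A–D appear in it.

2

Kruskal: consider edges lightest-first.
A–E (4): add — endpoints in different components.
B–C (6): add — endpoints in different components.
A–B (9): add — endpoints in different components.
B–D (11): add — endpoints in different components.
MST edge set: {A–E, B–C, A–B, B–D}.
Of the listed edges, {B–C, A–E} are in the MST → 2.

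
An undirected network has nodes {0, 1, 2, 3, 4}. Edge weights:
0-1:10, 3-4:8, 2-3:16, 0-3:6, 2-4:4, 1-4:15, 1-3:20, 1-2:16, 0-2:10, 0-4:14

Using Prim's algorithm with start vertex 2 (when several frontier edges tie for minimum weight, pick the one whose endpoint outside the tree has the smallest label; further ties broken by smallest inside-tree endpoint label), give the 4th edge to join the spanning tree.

Prim's algorithm from 2:
Step 1: frontier [2-4 4, 0-2 10, 1-2 16, 2-3 16] → take 2-4 (4); add 4.
Step 2: frontier [0-2 10, 1-2 16, 2-3 16, 3-4 8, 0-4 14, 1-4 15] → take 3-4 (8); add 3.
Step 3: frontier [0-2 10, 1-2 16, 0-3 6, 1-3 20, 0-4 14, 1-4 15] → take 0-3 (6); add 0.
Step 4: frontier [0-1 10, 1-2 16, 1-3 20, 1-4 15] → take 0-1 (10); add 1.
The 4th edge added is 0-1.

0-1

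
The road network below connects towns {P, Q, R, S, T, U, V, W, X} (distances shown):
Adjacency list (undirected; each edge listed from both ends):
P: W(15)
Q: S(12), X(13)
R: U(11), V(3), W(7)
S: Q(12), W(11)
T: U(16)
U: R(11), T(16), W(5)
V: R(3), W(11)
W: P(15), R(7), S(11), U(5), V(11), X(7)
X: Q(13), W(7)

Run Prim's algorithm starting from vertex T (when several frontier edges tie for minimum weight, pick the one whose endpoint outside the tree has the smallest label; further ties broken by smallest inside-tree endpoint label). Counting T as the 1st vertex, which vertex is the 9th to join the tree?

P

Grow the tree from T using Prim:
Step 1: frontier [T—U 16] → take T—U (16); add U.
Step 2: frontier [U—W 5, R—U 11] → take U—W (5); add W.
Step 3: frontier [R—U 11, R—W 7, W—X 7, S—W 11, V—W 11, P—W 15] → take R—W (7); add R.
Step 4: frontier [R—V 3, W—X 7, S—W 11, V—W 11, P—W 15] → take R—V (3); add V.
Step 5: frontier [W—X 7, S—W 11, P—W 15] → take W—X (7); add X.
Step 6: frontier [S—W 11, P—W 15, Q—X 13] → take S—W (11); add S.
Step 7: frontier [Q—S 12, P—W 15, Q—X 13] → take Q—S (12); add Q.
Step 8: frontier [P—W 15] → take P—W (15); add P.
Vertex order: T, U, W, R, V, X, S, Q, P. The 9th vertex is P.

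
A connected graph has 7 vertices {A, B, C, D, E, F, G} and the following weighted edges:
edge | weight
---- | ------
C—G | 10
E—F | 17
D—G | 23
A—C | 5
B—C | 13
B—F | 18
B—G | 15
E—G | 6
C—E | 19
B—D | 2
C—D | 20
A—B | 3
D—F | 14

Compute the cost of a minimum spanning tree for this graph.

Prim, starting at G.
Step 1: frontier [E—G 6, C—G 10, B—G 15, D—G 23] → take E—G (6); add E.
Step 2: frontier [E—F 17, C—E 19, C—G 10, B—G 15, D—G 23] → take C—G (10); add C.
Step 3: frontier [A—C 5, B—C 13, C—D 20, E—F 17, B—G 15, D—G 23] → take A—C (5); add A.
Step 4: frontier [A—B 3, B—C 13, C—D 20, E—F 17, B—G 15, D—G 23] → take A—B (3); add B.
Step 5: frontier [B—D 2, B—F 18, C—D 20, E—F 17, D—G 23] → take B—D (2); add D.
Step 6: frontier [B—F 18, D—F 14, E—F 17] → take D—F (14); add F.
MST edges: E—G, C—G, A—C, A—B, B—D, D—F; total weight 6+10+5+3+2+14 = 40.

40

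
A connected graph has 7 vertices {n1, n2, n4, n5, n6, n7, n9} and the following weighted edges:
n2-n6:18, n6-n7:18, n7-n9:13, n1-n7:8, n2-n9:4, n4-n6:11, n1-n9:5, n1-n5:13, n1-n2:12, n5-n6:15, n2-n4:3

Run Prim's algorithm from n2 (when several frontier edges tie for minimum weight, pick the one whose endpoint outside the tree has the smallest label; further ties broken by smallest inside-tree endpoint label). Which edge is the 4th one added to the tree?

Prim, starting at n2.
Step 1: cheapest edge leaving the tree is n2-n4 (3); add n4.
Step 2: cheapest edge leaving the tree is n2-n9 (4); add n9.
Step 3: cheapest edge leaving the tree is n1-n9 (5); add n1.
Step 4: cheapest edge leaving the tree is n1-n7 (8); add n7.
Step 5: cheapest edge leaving the tree is n4-n6 (11); add n6.
Step 6: cheapest edge leaving the tree is n1-n5 (13); add n5.
The 4th edge added is n1-n7.

n1-n7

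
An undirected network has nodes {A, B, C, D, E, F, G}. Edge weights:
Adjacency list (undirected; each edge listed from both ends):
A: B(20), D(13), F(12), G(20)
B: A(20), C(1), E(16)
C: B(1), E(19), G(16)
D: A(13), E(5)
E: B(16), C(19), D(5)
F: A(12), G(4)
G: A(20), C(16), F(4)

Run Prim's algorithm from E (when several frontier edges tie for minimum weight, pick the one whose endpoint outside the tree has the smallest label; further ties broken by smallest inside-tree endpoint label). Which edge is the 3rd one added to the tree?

A-F

Prim, starting at E.
Step 1: cheapest edge leaving the tree is D E (5); add D.
Step 2: cheapest edge leaving the tree is A D (13); add A.
Step 3: cheapest edge leaving the tree is A F (12); add F.
Step 4: cheapest edge leaving the tree is F G (4); add G.
Step 5: cheapest edge leaving the tree is B E (16); add B.
Step 6: cheapest edge leaving the tree is B C (1); add C.
The 3rd edge added is A F.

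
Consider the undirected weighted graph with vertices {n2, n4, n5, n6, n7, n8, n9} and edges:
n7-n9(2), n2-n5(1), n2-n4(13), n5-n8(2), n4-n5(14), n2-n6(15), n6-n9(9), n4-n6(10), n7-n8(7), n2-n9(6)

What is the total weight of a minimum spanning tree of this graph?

Grow the tree from n7 using Prim:
Step 1: frontier [n7-n9 2, n7-n8 7] → take n7-n9 (2); add n9.
Step 2: frontier [n7-n8 7, n2-n9 6, n6-n9 9] → take n2-n9 (6); add n2.
Step 3: frontier [n2-n5 1, n2-n4 13, n2-n6 15, n7-n8 7, n6-n9 9] → take n2-n5 (1); add n5.
Step 4: frontier [n2-n4 13, n2-n6 15, n5-n8 2, n4-n5 14, n7-n8 7, n6-n9 9] → take n5-n8 (2); add n8.
Step 5: frontier [n2-n4 13, n2-n6 15, n4-n5 14, n6-n9 9] → take n6-n9 (9); add n6.
Step 6: frontier [n2-n4 13, n4-n5 14, n4-n6 10] → take n4-n6 (10); add n4.
MST edges: n7-n9, n2-n9, n2-n5, n5-n8, n6-n9, n4-n6; total weight 2+6+1+2+9+10 = 30.

30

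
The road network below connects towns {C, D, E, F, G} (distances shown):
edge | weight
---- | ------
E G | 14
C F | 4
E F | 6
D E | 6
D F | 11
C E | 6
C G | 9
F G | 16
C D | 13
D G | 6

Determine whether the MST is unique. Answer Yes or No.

Kruskal: consider edges lightest-first.
C F (4): add — endpoints in different components.
C E (6): add — endpoints in different components.
D E (6): add — endpoints in different components.
D G (6): add — endpoints in different components.
Non-tree edge E F has weight 6, equal to the heaviest edge on its tree cycle — swapping gives another MST of the same weight. Not unique.

No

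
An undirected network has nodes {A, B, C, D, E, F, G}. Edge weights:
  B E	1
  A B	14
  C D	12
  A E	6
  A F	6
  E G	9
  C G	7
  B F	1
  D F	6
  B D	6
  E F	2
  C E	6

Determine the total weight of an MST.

Sort edges by weight, then run Kruskal:
B E (1): add. Components now {A} {B,E} {C} {D} {F} {G}
B F (1): add. Components now {A} {B,E,F} {C} {D} {G}
E F (2): skip — E and F already connected.
A E (6): add. Components now {A,B,E,F} {C} {D} {G}
A F (6): skip — A and F already connected.
B D (6): add. Components now {A,B,D,E,F} {C} {G}
C E (6): add. Components now {A,B,C,D,E,F} {G}
D F (6): skip — D and F already connected.
C G (7): add. Components now {A,B,C,D,E,F,G}
MST edges: B E, B F, A E, B D, C E, C G; total weight 1+1+6+6+6+7 = 27.

27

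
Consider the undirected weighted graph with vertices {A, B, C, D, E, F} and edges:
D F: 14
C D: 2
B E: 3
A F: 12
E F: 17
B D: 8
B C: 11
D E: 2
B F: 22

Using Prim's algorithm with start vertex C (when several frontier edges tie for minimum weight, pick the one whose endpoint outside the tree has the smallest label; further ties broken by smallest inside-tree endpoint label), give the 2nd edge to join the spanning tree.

Prim's algorithm from C:
Step 1: frontier [C D 2, B C 11] → take C D (2); add D.
Step 2: frontier [B C 11, D E 2, B D 8, D F 14] → take D E (2); add E.
Step 3: frontier [B C 11, B D 8, D F 14, B E 3, E F 17] → take B E (3); add B.
Step 4: frontier [B F 22, D F 14, E F 17] → take D F (14); add F.
Step 5: frontier [A F 12] → take A F (12); add A.
The 2nd edge added is D E.

D-E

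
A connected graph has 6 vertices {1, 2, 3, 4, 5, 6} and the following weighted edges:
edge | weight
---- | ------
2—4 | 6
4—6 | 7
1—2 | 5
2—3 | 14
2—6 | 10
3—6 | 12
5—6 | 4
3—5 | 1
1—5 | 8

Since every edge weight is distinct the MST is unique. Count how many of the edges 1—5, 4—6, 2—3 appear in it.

1

Sort edges by weight, then run Kruskal:
3—5 (1): add — endpoints in different components.
5—6 (4): add — endpoints in different components.
1—2 (5): add — endpoints in different components.
2—4 (6): add — endpoints in different components.
4—6 (7): add — endpoints in different components.
MST edge set: {3—5, 5—6, 1—2, 2—4, 4—6}.
Of the listed edges, {4—6} are in the MST → 1.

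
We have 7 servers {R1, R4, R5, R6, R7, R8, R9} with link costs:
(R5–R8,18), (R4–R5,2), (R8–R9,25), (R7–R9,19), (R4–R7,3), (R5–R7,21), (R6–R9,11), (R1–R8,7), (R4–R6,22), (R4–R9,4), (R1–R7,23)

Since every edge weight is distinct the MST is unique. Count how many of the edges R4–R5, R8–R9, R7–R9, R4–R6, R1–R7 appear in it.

1

Kruskal: consider edges lightest-first.
R4–R5 (2): add. Components now {R4,R5} {R1} {R9} {R6} {R7} {R8}
R4–R7 (3): add. Components now {R4,R5,R7} {R1} {R9} {R6} {R8}
R4–R9 (4): add. Components now {R4,R5,R7,R9} {R1} {R6} {R8}
R1–R8 (7): add. Components now {R4,R5,R7,R9} {R1,R8} {R6}
R6–R9 (11): add. Components now {R4,R5,R6,R7,R9} {R1,R8}
R5–R8 (18): add. Components now {R1,R4,R5,R6,R7,R8,R9}
MST edge set: {R4–R5, R4–R7, R4–R9, R1–R8, R6–R9, R5–R8}.
Of the listed edges, {R4–R5} are in the MST → 1.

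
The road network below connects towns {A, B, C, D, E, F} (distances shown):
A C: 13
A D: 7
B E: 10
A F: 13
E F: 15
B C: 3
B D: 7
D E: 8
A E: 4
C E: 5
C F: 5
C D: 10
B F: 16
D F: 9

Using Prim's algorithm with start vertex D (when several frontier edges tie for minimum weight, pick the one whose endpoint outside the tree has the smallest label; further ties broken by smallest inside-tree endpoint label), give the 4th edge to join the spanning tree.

B-C

Grow the tree from D using Prim:
Step 1: cheapest edge leaving the tree is A D (7); add A.
Step 2: cheapest edge leaving the tree is A E (4); add E.
Step 3: cheapest edge leaving the tree is C E (5); add C.
Step 4: cheapest edge leaving the tree is B C (3); add B.
Step 5: cheapest edge leaving the tree is C F (5); add F.
The 4th edge added is B C.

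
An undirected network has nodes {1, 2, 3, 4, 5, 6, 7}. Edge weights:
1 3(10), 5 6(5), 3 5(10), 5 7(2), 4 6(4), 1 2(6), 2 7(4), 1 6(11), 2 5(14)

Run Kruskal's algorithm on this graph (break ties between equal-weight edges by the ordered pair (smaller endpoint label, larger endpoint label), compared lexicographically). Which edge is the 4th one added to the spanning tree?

Kruskal's algorithm — process edges by increasing weight (ties by edge label):
5 7 (2): add — endpoints in different components.
2 7 (4): add — endpoints in different components.
4 6 (4): add — endpoints in different components.
5 6 (5): add — endpoints in different components.
1 2 (6): add — endpoints in different components.
1 3 (10): add — endpoints in different components.
The 4th edge added is 5 6.

5-6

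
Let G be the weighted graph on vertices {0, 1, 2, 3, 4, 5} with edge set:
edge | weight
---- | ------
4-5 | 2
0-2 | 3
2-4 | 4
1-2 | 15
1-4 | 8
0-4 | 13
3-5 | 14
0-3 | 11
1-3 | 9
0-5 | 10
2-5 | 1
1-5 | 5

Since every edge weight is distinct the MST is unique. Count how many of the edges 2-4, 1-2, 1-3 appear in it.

Kruskal's algorithm — process edges by increasing weight (ties by edge label):
2-5 (1): add — endpoints in different components.
4-5 (2): add — endpoints in different components.
0-2 (3): add — endpoints in different components.
2-4 (4): skip — 2 and 4 already connected.
1-5 (5): add — endpoints in different components.
1-4 (8): skip — 1 and 4 already connected.
1-3 (9): add — endpoints in different components.
MST edge set: {2-5, 4-5, 0-2, 1-5, 1-3}.
Of the listed edges, {1-3} are in the MST → 1.

1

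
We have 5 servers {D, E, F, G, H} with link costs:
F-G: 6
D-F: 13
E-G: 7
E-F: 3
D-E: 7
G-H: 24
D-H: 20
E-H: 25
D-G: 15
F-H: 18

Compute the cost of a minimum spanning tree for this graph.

34

Kruskal's algorithm — process edges by increasing weight (ties by edge label):
E-F (3): add — endpoints in different components.
F-G (6): add — endpoints in different components.
D-E (7): add — endpoints in different components.
E-G (7): skip — E and G already connected.
D-F (13): skip — D and F already connected.
D-G (15): skip — D and G already connected.
F-H (18): add — endpoints in different components.
MST edges: E-F, F-G, D-E, F-H; total weight 3+6+7+18 = 34.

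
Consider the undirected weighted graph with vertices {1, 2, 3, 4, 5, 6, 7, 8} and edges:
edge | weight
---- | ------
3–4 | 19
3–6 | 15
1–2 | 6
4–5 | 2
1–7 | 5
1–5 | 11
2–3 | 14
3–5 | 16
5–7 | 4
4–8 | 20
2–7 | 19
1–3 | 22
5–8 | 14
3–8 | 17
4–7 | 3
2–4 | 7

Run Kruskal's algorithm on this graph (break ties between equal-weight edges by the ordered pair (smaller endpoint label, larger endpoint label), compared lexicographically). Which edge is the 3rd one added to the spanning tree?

Sort edges by weight, then run Kruskal:
4–5 (2): add — endpoints in different components.
4–7 (3): add — endpoints in different components.
5–7 (4): skip — 5 and 7 already connected.
1–7 (5): add — endpoints in different components.
1–2 (6): add — endpoints in different components.
2–4 (7): skip — 2 and 4 already connected.
1–5 (11): skip — 1 and 5 already connected.
2–3 (14): add — endpoints in different components.
5–8 (14): add — endpoints in different components.
3–6 (15): add — endpoints in different components.
The 3rd edge added is 1–7.

1-7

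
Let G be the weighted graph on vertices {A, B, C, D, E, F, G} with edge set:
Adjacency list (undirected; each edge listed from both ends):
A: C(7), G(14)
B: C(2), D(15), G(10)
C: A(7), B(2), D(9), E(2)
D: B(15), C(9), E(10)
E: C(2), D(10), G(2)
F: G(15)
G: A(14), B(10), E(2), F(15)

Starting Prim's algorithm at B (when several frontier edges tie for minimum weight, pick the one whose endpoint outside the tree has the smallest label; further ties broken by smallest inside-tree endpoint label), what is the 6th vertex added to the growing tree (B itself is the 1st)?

D

Prim, starting at B.
Step 1: frontier [B—C 2, B—G 10, B—D 15] → take B—C (2); add C.
Step 2: frontier [B—G 10, B—D 15, C—E 2, A—C 7, C—D 9] → take C—E (2); add E.
Step 3: frontier [B—G 10, B—D 15, A—C 7, C—D 9, E—G 2, D—E 10] → take E—G (2); add G.
Step 4: frontier [B—D 15, A—C 7, C—D 9, D—E 10, A—G 14, F—G 15] → take A—C (7); add A.
Step 5: frontier [B—D 15, C—D 9, D—E 10, F—G 15] → take C—D (9); add D.
Step 6: frontier [F—G 15] → take F—G (15); add F.
Vertex order: B, C, E, G, A, D, F. The 6th vertex is D.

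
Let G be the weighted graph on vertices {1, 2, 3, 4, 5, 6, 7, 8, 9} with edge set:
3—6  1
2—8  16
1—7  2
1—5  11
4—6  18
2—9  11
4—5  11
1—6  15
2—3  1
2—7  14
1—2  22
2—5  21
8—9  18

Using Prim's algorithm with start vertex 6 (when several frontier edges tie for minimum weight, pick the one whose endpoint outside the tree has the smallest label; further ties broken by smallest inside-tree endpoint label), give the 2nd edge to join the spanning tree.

Prim's algorithm from 6:
Step 1: cheapest edge leaving the tree is 3—6 (1); add 3.
Step 2: cheapest edge leaving the tree is 2—3 (1); add 2.
Step 3: cheapest edge leaving the tree is 2—9 (11); add 9.
Step 4: cheapest edge leaving the tree is 2—7 (14); add 7.
Step 5: cheapest edge leaving the tree is 1—7 (2); add 1.
Step 6: cheapest edge leaving the tree is 1—5 (11); add 5.
Step 7: cheapest edge leaving the tree is 4—5 (11); add 4.
Step 8: cheapest edge leaving the tree is 2—8 (16); add 8.
The 2nd edge added is 2—3.

2-3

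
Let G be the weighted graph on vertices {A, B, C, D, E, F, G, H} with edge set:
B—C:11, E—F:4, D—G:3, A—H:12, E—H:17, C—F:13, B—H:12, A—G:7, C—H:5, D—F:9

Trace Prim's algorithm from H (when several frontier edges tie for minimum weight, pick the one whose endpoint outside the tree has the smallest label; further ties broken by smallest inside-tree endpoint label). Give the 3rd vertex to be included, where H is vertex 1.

B

Prim's algorithm from H:
Step 1: cheapest edge leaving the tree is C—H (5); add C.
Step 2: cheapest edge leaving the tree is B—C (11); add B.
Step 3: cheapest edge leaving the tree is A—H (12); add A.
Step 4: cheapest edge leaving the tree is A—G (7); add G.
Step 5: cheapest edge leaving the tree is D—G (3); add D.
Step 6: cheapest edge leaving the tree is D—F (9); add F.
Step 7: cheapest edge leaving the tree is E—F (4); add E.
Vertex order: H, C, B, A, G, D, F, E. The 3rd vertex is B.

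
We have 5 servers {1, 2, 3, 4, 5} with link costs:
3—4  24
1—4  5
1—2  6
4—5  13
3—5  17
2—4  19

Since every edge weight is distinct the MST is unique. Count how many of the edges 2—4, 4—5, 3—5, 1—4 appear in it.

3

Sort edges by weight, then run Kruskal:
1—4 (5): add — endpoints in different components.
1—2 (6): add — endpoints in different components.
4—5 (13): add — endpoints in different components.
3—5 (17): add — endpoints in different components.
MST edge set: {1—4, 1—2, 4—5, 3—5}.
Of the listed edges, {4—5, 3—5, 1—4} are in the MST → 3.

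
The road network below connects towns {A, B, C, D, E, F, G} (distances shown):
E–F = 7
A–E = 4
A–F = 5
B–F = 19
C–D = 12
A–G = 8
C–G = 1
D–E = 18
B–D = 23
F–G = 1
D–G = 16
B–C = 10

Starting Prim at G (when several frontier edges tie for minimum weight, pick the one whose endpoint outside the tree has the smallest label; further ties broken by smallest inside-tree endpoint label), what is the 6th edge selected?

Prim's algorithm from G:
Step 1: cheapest edge leaving the tree is C–G (1); add C.
Step 2: cheapest edge leaving the tree is F–G (1); add F.
Step 3: cheapest edge leaving the tree is A–F (5); add A.
Step 4: cheapest edge leaving the tree is A–E (4); add E.
Step 5: cheapest edge leaving the tree is B–C (10); add B.
Step 6: cheapest edge leaving the tree is C–D (12); add D.
The 6th edge added is C–D.

C-D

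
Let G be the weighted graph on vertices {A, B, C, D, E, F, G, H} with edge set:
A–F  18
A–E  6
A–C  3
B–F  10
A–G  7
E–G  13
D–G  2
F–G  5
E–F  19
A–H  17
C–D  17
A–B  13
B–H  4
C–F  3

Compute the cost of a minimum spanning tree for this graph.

Grow the tree from H using Prim:
Step 1: cheapest edge leaving the tree is B–H (4); add B.
Step 2: cheapest edge leaving the tree is B–F (10); add F.
Step 3: cheapest edge leaving the tree is C–F (3); add C.
Step 4: cheapest edge leaving the tree is A–C (3); add A.
Step 5: cheapest edge leaving the tree is F–G (5); add G.
Step 6: cheapest edge leaving the tree is D–G (2); add D.
Step 7: cheapest edge leaving the tree is A–E (6); add E.
MST edges: B–H, B–F, C–F, A–C, F–G, D–G, A–E; total weight 4+10+3+3+5+2+6 = 33.

33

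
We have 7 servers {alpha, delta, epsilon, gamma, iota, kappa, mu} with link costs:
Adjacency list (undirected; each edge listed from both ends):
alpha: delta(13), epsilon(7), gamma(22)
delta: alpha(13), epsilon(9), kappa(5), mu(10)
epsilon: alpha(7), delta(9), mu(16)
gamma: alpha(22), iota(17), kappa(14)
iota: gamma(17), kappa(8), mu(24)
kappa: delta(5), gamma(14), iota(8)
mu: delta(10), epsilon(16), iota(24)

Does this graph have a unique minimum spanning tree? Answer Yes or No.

Kruskal: consider edges lightest-first.
delta–kappa (5): add — endpoints in different components.
alpha–epsilon (7): add — endpoints in different components.
iota–kappa (8): add — endpoints in different components.
delta–epsilon (9): add — endpoints in different components.
delta–mu (10): add — endpoints in different components.
alpha–delta (13): skip — alpha and delta already connected.
gamma–kappa (14): add — endpoints in different components.
Every non-tree edge has weight strictly greater than the heaviest edge on the tree path between its endpoints, so the MST is unique.

Yes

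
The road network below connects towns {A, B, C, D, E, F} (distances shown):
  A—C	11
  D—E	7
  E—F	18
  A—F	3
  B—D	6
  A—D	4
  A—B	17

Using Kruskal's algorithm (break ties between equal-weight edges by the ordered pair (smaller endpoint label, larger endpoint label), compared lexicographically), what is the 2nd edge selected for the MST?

A-D

Kruskal: consider edges lightest-first.
A—F (3): add — endpoints in different components.
A—D (4): add — endpoints in different components.
B—D (6): add — endpoints in different components.
D—E (7): add — endpoints in different components.
A—C (11): add — endpoints in different components.
The 2nd edge added is A—D.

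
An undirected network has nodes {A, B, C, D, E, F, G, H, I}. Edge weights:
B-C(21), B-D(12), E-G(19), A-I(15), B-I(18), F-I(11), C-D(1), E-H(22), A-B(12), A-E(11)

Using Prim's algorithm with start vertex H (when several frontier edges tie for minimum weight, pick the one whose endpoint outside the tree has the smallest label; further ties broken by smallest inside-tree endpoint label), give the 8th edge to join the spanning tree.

Prim's algorithm from H:
Step 1: cheapest edge leaving the tree is E-H (22); add E.
Step 2: cheapest edge leaving the tree is A-E (11); add A.
Step 3: cheapest edge leaving the tree is A-B (12); add B.
Step 4: cheapest edge leaving the tree is B-D (12); add D.
Step 5: cheapest edge leaving the tree is C-D (1); add C.
Step 6: cheapest edge leaving the tree is A-I (15); add I.
Step 7: cheapest edge leaving the tree is F-I (11); add F.
Step 8: cheapest edge leaving the tree is E-G (19); add G.
The 8th edge added is E-G.

E-G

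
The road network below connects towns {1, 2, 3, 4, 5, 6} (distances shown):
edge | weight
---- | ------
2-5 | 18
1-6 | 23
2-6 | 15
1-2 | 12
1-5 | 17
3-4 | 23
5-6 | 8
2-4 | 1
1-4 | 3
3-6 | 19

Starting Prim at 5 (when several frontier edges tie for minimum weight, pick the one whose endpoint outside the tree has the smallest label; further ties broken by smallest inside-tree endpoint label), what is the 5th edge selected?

Prim's algorithm from 5:
Step 1: frontier [5-6 8, 1-5 17, 2-5 18] → take 5-6 (8); add 6.
Step 2: frontier [1-5 17, 2-5 18, 2-6 15, 3-6 19, 1-6 23] → take 2-6 (15); add 2.
Step 3: frontier [2-4 1, 1-2 12, 1-5 17, 3-6 19, 1-6 23] → take 2-4 (1); add 4.
Step 4: frontier [1-2 12, 1-4 3, 3-4 23, 1-5 17, 3-6 19, 1-6 23] → take 1-4 (3); add 1.
Step 5: frontier [3-4 23, 3-6 19] → take 3-6 (19); add 3.
The 5th edge added is 3-6.

3-6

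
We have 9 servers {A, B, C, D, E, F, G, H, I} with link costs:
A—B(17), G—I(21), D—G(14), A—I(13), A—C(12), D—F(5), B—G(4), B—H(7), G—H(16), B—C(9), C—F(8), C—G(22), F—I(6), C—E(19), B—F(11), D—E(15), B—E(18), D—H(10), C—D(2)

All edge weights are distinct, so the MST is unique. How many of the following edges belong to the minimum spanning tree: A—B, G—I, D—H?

0

Sort edges by weight, then run Kruskal:
C—D (2): add — endpoints in different components.
B—G (4): add — endpoints in different components.
D—F (5): add — endpoints in different components.
F—I (6): add — endpoints in different components.
B—H (7): add — endpoints in different components.
C—F (8): skip — C and F already connected.
B—C (9): add — endpoints in different components.
D—H (10): skip — D and H already connected.
B—F (11): skip — B and F already connected.
A—C (12): add — endpoints in different components.
A—I (13): skip — A and I already connected.
D—G (14): skip — D and G already connected.
D—E (15): add — endpoints in different components.
MST edge set: {C—D, B—G, D—F, F—I, B—H, B—C, A—C, D—E}.
Of the listed edges, {} are in the MST → 0.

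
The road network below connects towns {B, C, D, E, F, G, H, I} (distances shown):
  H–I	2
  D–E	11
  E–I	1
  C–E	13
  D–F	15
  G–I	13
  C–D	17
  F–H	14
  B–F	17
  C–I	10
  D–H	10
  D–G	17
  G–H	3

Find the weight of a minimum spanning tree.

Sort edges by weight, then run Kruskal:
E–I (1): add — endpoints in different components.
H–I (2): add — endpoints in different components.
G–H (3): add — endpoints in different components.
C–I (10): add — endpoints in different components.
D–H (10): add — endpoints in different components.
D–E (11): skip — D and E already connected.
C–E (13): skip — C and E already connected.
G–I (13): skip — G and I already connected.
F–H (14): add — endpoints in different components.
D–F (15): skip — D and F already connected.
B–F (17): add — endpoints in different components.
MST edges: E–I, H–I, G–H, C–I, D–H, F–H, B–F; total weight 1+2+3+10+10+14+17 = 57.

57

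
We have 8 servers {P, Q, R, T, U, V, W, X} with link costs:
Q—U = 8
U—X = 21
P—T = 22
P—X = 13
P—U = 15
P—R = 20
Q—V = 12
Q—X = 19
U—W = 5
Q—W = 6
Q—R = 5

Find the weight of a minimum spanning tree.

78

Prim, starting at R.
Step 1: frontier [Q—R 5, P—R 20] → take Q—R (5); add Q.
Step 2: frontier [Q—W 6, Q—U 8, Q—V 12, Q—X 19, P—R 20] → take Q—W (6); add W.
Step 3: frontier [Q—U 8, Q—V 12, Q—X 19, P—R 20, U—W 5] → take U—W (5); add U.
Step 4: frontier [Q—V 12, Q—X 19, P—R 20, P—U 15, U—X 21] → take Q—V (12); add V.
Step 5: frontier [Q—X 19, P—R 20, P—U 15, U—X 21] → take P—U (15); add P.
Step 6: frontier [P—X 13, P—T 22, Q—X 19, U—X 21] → take P—X (13); add X.
Step 7: frontier [P—T 22] → take P—T (22); add T.
MST edges: Q—R, Q—W, U—W, Q—V, P—U, P—X, P—T; total weight 5+6+5+12+15+13+22 = 78.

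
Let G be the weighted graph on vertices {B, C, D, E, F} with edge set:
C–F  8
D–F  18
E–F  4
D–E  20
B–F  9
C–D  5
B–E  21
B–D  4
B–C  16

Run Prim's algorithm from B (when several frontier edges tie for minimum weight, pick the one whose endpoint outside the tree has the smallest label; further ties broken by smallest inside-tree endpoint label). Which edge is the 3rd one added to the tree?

Grow the tree from B using Prim:
Step 1: cheapest edge leaving the tree is B–D (4); add D.
Step 2: cheapest edge leaving the tree is C–D (5); add C.
Step 3: cheapest edge leaving the tree is C–F (8); add F.
Step 4: cheapest edge leaving the tree is E–F (4); add E.
The 3rd edge added is C–F.

C-F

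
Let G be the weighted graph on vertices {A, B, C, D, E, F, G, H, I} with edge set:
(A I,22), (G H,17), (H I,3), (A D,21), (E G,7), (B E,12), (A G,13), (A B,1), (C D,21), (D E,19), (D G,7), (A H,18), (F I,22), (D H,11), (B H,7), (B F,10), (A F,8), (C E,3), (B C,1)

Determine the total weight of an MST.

37

Sort edges by weight, then run Kruskal:
A B (1): add — endpoints in different components.
B C (1): add — endpoints in different components.
C E (3): add — endpoints in different components.
H I (3): add — endpoints in different components.
B H (7): add — endpoints in different components.
D G (7): add — endpoints in different components.
E G (7): add — endpoints in different components.
A F (8): add — endpoints in different components.
MST edges: A B, B C, C E, H I, B H, D G, E G, A F; total weight 1+1+3+3+7+7+7+8 = 37.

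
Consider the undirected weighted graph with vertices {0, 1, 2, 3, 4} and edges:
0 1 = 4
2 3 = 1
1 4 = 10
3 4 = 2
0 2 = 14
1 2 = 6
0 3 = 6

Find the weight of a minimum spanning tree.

Kruskal's algorithm — process edges by increasing weight (ties by edge label):
2 3 (1): add — endpoints in different components.
3 4 (2): add — endpoints in different components.
0 1 (4): add — endpoints in different components.
0 3 (6): add — endpoints in different components.
MST edges: 2 3, 3 4, 0 1, 0 3; total weight 1+2+4+6 = 13.

13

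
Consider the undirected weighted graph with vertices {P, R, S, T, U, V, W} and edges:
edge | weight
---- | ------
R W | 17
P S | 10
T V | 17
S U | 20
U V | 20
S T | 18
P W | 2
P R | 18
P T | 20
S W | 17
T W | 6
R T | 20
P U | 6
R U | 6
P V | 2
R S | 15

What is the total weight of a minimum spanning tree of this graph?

Kruskal: consider edges lightest-first.
P V (2): add — endpoints in different components.
P W (2): add — endpoints in different components.
P U (6): add — endpoints in different components.
R U (6): add — endpoints in different components.
T W (6): add — endpoints in different components.
P S (10): add — endpoints in different components.
MST edges: P V, P W, P U, R U, T W, P S; total weight 2+2+6+6+6+10 = 32.

32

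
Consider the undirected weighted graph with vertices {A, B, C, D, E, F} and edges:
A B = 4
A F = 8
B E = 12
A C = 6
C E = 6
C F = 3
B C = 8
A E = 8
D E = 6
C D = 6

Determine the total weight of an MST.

Kruskal's algorithm — process edges by increasing weight (ties by edge label):
C F (3): add. Components now {A} {B} {C,F} {D} {E}
A B (4): add. Components now {A,B} {C,F} {D} {E}
A C (6): add. Components now {A,B,C,F} {D} {E}
C D (6): add. Components now {A,B,C,D,F} {E}
C E (6): add. Components now {A,B,C,D,E,F}
MST edges: C F, A B, A C, C D, C E; total weight 3+4+6+6+6 = 25.

25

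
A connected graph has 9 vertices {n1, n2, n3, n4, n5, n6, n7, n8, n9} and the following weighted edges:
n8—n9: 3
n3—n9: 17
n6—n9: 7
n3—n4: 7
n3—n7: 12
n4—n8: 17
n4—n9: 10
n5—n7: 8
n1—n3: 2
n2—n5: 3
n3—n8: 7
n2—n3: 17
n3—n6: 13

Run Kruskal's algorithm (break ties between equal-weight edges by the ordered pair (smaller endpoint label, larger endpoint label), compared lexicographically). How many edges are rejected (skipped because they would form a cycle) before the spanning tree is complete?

1

Kruskal: consider edges lightest-first.
n1—n3 (2): add — endpoints in different components.
n2—n5 (3): add — endpoints in different components.
n8—n9 (3): add — endpoints in different components.
n3—n4 (7): add — endpoints in different components.
n3—n8 (7): add — endpoints in different components.
n6—n9 (7): add — endpoints in different components.
n5—n7 (8): add — endpoints in different components.
n4—n9 (10): skip — n9 and n4 already connected.
n3—n7 (12): add — endpoints in different components.
Edges rejected before the tree was complete: 1.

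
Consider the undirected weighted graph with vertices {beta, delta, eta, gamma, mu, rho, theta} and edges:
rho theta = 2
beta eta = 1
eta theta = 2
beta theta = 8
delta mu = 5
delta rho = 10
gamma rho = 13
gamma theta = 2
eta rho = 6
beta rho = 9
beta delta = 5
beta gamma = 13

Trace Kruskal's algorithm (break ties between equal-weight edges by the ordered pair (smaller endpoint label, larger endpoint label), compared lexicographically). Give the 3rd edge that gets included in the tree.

Sort edges by weight, then run Kruskal:
beta eta (1): add — endpoints in different components.
eta theta (2): add — endpoints in different components.
gamma theta (2): add — endpoints in different components.
rho theta (2): add — endpoints in different components.
beta delta (5): add — endpoints in different components.
delta mu (5): add — endpoints in different components.
The 3rd edge added is gamma theta.

gamma-theta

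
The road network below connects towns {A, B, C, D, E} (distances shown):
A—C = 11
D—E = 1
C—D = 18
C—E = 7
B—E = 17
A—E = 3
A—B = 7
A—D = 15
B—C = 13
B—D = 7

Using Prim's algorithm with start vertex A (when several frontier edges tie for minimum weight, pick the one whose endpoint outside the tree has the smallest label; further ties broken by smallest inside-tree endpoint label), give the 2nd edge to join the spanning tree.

Grow the tree from A using Prim:
Step 1: frontier [A—E 3, A—B 7, A—C 11, A—D 15] → take A—E (3); add E.
Step 2: frontier [A—B 7, A—C 11, A—D 15, D—E 1, C—E 7, B—E 17] → take D—E (1); add D.
Step 3: frontier [A—B 7, A—C 11, B—D 7, C—D 18, C—E 7, B—E 17] → take A—B (7); add B.
Step 4: frontier [A—C 11, B—C 13, C—D 18, C—E 7] → take C—E (7); add C.
The 2nd edge added is D—E.

D-E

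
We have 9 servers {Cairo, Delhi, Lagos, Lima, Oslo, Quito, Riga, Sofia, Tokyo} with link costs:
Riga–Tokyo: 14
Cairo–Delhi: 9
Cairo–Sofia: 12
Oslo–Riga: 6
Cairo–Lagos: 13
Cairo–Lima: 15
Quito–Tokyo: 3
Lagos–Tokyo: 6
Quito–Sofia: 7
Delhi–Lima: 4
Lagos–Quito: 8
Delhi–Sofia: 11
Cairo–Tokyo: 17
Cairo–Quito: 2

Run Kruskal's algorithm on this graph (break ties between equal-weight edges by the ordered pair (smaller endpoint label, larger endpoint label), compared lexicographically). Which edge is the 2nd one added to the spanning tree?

Sort edges by weight, then run Kruskal:
Cairo–Quito (2): add — endpoints in different components.
Quito–Tokyo (3): add — endpoints in different components.
Delhi–Lima (4): add — endpoints in different components.
Lagos–Tokyo (6): add — endpoints in different components.
Oslo–Riga (6): add — endpoints in different components.
Quito–Sofia (7): add — endpoints in different components.
Lagos–Quito (8): skip — Quito and Lagos already connected.
Cairo–Delhi (9): add — endpoints in different components.
Delhi–Sofia (11): skip — Sofia and Delhi already connected.
Cairo–Sofia (12): skip — Sofia and Cairo already connected.
Cairo–Lagos (13): skip — Cairo and Lagos already connected.
Riga–Tokyo (14): add — endpoints in different components.
The 2nd edge added is Quito–Tokyo.

Quito-Tokyo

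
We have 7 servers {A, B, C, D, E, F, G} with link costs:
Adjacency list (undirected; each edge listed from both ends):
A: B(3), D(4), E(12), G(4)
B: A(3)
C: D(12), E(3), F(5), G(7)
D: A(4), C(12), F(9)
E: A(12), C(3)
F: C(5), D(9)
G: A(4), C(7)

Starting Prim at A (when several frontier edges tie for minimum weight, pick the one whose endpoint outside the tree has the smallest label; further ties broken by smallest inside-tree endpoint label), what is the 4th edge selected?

Grow the tree from A using Prim:
Step 1: frontier [A-B 3, A-D 4, A-G 4, A-E 12] → take A-B (3); add B.
Step 2: frontier [A-D 4, A-G 4, A-E 12] → take A-D (4); add D.
Step 3: frontier [A-G 4, A-E 12, D-F 9, C-D 12] → take A-G (4); add G.
Step 4: frontier [A-E 12, D-F 9, C-D 12, C-G 7] → take C-G (7); add C.
Step 5: frontier [A-E 12, C-E 3, C-F 5, D-F 9] → take C-E (3); add E.
Step 6: frontier [C-F 5, D-F 9] → take C-F (5); add F.
The 4th edge added is C-G.

C-G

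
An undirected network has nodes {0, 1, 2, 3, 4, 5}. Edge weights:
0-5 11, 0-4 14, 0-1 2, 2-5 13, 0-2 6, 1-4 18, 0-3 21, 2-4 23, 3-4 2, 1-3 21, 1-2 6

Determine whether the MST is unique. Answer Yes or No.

Kruskal: consider edges lightest-first.
0-1 (2): add — endpoints in different components.
3-4 (2): add — endpoints in different components.
0-2 (6): add — endpoints in different components.
1-2 (6): skip — 1 and 2 already connected.
0-5 (11): add — endpoints in different components.
2-5 (13): skip — 2 and 5 already connected.
0-4 (14): add — endpoints in different components.
Non-tree edge 1-2 has weight 6, equal to the heaviest edge on its tree cycle — swapping gives another MST of the same weight. Not unique.

No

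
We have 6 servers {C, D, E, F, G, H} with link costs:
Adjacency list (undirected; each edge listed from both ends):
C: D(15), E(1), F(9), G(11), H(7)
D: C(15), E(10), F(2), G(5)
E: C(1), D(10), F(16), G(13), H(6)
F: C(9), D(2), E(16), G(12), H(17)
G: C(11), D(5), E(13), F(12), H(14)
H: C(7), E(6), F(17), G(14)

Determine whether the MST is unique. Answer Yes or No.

Sort edges by weight, then run Kruskal:
C E (1): add — endpoints in different components.
D F (2): add — endpoints in different components.
D G (5): add — endpoints in different components.
E H (6): add — endpoints in different components.
C H (7): skip — C and H already connected.
C F (9): add — endpoints in different components.
Every non-tree edge has weight strictly greater than the heaviest edge on the tree path between its endpoints, so the MST is unique.

Yes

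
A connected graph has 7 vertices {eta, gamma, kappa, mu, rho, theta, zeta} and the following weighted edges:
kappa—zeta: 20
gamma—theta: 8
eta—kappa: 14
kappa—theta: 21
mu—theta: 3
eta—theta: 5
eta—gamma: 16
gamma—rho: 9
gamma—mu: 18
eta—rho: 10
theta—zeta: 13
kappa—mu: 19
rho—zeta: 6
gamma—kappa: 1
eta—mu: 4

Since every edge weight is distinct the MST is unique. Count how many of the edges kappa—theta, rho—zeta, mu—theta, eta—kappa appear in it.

2

Kruskal's algorithm — process edges by increasing weight (ties by edge label):
gamma—kappa (1): add — endpoints in different components.
mu—theta (3): add — endpoints in different components.
eta—mu (4): add — endpoints in different components.
eta—theta (5): skip — eta and theta already connected.
rho—zeta (6): add — endpoints in different components.
gamma—theta (8): add — endpoints in different components.
gamma—rho (9): add — endpoints in different components.
MST edge set: {gamma—kappa, mu—theta, eta—mu, rho—zeta, gamma—theta, gamma—rho}.
Of the listed edges, {rho—zeta, mu—theta} are in the MST → 2.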